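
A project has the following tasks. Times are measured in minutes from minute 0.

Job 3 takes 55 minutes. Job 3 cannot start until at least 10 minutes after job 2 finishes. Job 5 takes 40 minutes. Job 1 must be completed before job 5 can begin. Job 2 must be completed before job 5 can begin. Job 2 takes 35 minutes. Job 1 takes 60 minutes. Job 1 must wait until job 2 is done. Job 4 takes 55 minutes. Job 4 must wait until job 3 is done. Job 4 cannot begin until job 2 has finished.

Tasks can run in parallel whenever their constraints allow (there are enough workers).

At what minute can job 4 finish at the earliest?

Job 2 can start immediately at minute 0; it finishes at minute 35.
Job 3 waits on job 2 (finishes minute 35, plus 10-minute gap → minute 45), so it starts at minute 45 and finishes at 45 + 55 = minute 100.
Job 4 cannot start until job 3 (finishes minute 100); job 2 (finishes minute 35). The controlling bound is minute 100, so job 4 finishes at 100 + 55 = minute 155.

155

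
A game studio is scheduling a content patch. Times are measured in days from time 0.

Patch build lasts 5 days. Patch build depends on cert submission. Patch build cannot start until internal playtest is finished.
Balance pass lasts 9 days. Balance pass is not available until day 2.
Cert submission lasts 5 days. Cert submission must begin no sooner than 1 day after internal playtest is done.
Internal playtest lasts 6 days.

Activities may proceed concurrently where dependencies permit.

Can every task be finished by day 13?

No

After its own release at day 2, balance pass can start at day 2 and finishes at day 11.
Internal playtest can start immediately at day 0; it finishes at day 6.
Cert submission cannot begin until internal playtest (finishes day 6, plus 1-day gap → day 7). It runs from day 7 to 7 + 5 = day 12.
Patch build cannot start until cert submission (finishes day 12); internal playtest (finishes day 6). The controlling bound is day 12, so patch build finishes at 12 + 5 = day 17.
The earliest everything can be done is day 17, which is after the deadline of 13, so it is not possible.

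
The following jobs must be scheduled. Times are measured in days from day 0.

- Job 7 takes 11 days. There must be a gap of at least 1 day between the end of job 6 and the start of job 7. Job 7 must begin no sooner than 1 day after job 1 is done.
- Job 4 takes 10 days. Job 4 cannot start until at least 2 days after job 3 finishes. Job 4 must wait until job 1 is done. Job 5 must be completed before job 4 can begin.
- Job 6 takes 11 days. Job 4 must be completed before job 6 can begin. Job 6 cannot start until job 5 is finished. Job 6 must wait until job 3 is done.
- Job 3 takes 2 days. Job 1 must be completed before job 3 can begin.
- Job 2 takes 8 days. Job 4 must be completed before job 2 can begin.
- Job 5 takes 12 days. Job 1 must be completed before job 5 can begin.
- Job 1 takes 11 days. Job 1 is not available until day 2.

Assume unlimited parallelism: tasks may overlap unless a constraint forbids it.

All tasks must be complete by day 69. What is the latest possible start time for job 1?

13

Nothing follows job 2; the deadline of day 69 is its only limit. It must start by 69 − 8 = day 61.
Job 7 must finish by day 69; it takes 11 days, so it must start by 69 − 11 = day 58.
Job 6 feeds into job 7 (must start by day 58, minus 1-day gap → day 57); so job 6 must finish by day 57 and therefore start by day 46.
For job 4: job 2 (must start by day 61); job 6 (must start by day 46). The most restrictive is day 46; with a 10-day duration, job 4 must start by day 36.
Job 3 must finish in time for job 4 (must start by day 36, minus 2-day gap → day 34); job 6 (must start by day 46). The tightest is day 34, so job 3 must start by 34 − 2 = day 32.
Job 5 feeds job 4 (must start by day 36); job 6 (must start by day 46). Taking the minimum, job 5 must finish by day 36 and start by 36 − 12 = day 24.
Job 1 feeds job 3 (must start by day 32); job 4 (must start by day 36); job 5 (must start by day 24); job 7 (must start by day 58, minus 1-day gap → day 57). Taking the minimum, job 1 must finish by day 24 and start by 24 − 11 = day 13.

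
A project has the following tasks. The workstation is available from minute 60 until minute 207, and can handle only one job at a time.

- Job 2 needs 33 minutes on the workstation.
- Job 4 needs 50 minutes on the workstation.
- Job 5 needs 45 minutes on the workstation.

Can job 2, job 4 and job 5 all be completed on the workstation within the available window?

The workstation window is 207 − 60 = 147 minutes.
Running back to back, the jobs need 33 + 50 + 45 = 128 minutes on the workstation.
Since 128 ≤ 147, they fit within the window.

Yes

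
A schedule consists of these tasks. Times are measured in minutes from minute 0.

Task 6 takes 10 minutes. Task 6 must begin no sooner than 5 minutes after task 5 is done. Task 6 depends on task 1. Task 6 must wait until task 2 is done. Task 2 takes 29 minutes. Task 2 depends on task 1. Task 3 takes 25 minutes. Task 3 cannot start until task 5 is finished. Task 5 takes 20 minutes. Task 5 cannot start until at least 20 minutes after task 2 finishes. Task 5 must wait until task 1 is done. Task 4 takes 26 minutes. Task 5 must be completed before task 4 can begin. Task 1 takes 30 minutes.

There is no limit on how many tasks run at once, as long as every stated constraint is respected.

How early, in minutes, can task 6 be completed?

114

Nothing blocks task 1, so it runs from minute 0 to minute 30.
Task 2 cannot begin until task 1 (finishes minute 30). It runs from minute 30 to 30 + 29 = minute 59.
Task 5 cannot start until task 2 (finishes minute 59, plus 20-minute gap → minute 79); task 1 (finishes minute 30). The controlling bound is minute 79, so task 5 finishes at 79 + 20 = minute 99.
For task 6: task 5 (finishes minute 99, plus 5-minute gap → minute 104); task 1 (finishes minute 30); task 2 (finishes minute 59). Taking the maximum gives a start of minute 104, and it finishes at 104 + 10 = minute 114.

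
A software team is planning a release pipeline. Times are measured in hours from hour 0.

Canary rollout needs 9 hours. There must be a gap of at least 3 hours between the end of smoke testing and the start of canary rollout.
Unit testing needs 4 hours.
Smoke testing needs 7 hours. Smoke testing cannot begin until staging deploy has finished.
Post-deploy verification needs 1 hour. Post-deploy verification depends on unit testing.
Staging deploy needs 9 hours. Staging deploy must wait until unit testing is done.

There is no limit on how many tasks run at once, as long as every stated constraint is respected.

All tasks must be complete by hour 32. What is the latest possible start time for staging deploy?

4

Canary rollout has no dependents, so it just needs to finish by hour 32. Starting by 32 − 9 = hour 23 achieves that.
Smoke testing must finish before canary rollout (must start by hour 23, minus 3-hour gap → hour 20). With a 7-hour duration, smoke testing must start by 20 − 7 = hour 13.
Since smoke testing (must start by hour 13) depends on it, staging deploy must finish by hour 13. Backing off its 9-hour duration gives a latest start of hour 4.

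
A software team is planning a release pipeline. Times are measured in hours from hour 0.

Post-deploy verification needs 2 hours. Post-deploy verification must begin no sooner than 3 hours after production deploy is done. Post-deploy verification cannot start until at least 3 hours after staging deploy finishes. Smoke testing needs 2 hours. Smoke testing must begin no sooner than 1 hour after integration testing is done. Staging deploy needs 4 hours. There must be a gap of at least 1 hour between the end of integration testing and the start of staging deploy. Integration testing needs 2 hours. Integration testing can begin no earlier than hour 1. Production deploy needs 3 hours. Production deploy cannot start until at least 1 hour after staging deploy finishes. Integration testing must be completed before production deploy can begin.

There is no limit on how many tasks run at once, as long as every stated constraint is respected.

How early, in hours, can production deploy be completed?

Integration testing cannot begin until its own release at hour 1. It runs from hour 1 to 1 + 2 = hour 3.
Staging deploy waits on integration testing (finishes hour 3, plus 1-hour gap → hour 4), so it starts at hour 4 and finishes at 4 + 4 = hour 8.
Production deploy has to wait for staging deploy (finishes hour 8, plus 1-hour gap → hour 9); integration testing (finishes hour 3). The latest of these is hour 9, so production deploy runs hour 9 to 9 + 3 = hour 12.

12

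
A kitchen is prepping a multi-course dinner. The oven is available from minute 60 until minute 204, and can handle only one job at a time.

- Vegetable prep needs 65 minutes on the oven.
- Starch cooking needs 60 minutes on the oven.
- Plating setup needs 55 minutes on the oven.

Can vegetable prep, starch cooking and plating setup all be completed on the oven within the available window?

The oven window is 204 − 60 = 144 minutes.
Running back to back, the jobs need 65 + 60 + 55 = 180 minutes on the oven.
Since 180 > 144, they cannot all fit.

No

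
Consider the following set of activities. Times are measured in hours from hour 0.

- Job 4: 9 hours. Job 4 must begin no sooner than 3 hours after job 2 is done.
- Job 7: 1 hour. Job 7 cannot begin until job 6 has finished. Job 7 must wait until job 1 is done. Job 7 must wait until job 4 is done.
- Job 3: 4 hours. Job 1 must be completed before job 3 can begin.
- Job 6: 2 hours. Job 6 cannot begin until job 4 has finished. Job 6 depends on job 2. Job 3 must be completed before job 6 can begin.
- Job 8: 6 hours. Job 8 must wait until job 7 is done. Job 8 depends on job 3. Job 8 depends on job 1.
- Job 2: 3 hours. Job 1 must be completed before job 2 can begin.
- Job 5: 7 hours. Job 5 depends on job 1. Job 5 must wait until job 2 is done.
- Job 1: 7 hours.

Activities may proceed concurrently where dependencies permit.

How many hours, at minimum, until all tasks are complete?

Nothing blocks job 1, so it runs from hour 0 to hour 7.
Job 3 cannot begin until job 1 (finishes hour 7). It runs from hour 7 to 7 + 4 = hour 11.
Job 2 cannot begin until job 1 (finishes hour 7). It runs from hour 7 to 7 + 3 = hour 10.
For job 5: job 1 (finishes hour 7); job 2 (finishes hour 10). Taking the maximum gives a start of hour 10, and it finishes at 10 + 7 = hour 17.
Job 4 waits on job 2 (finishes hour 10, plus 3-hour gap → hour 13), so it starts at hour 13 and finishes at 13 + 9 = hour 22.
For job 6: job 4 (finishes hour 22); job 2 (finishes hour 10); job 3 (finishes hour 11). Taking the maximum gives a start of hour 22, and it finishes at 22 + 2 = hour 24.
Job 7 has to wait for job 6 (finishes hour 24); job 1 (finishes hour 7); job 4 (finishes hour 22). The latest of these is hour 24, so job 7 runs hour 24 to 24 + 1 = hour 25.
Job 8 needs all of job 7 (finishes hour 25); job 3 (finishes hour 11); job 1 (finishes hour 7). That puts its earliest start at hour 25; it finishes at 25 + 6 = hour 31.
All tasks are finished once the last one completes. Finish times: Job 1 at 7, Job 2 at 10, Job 3 at 11, Job 4 at 22, Job 5 at 17, Job 6 at 24, Job 7 at 25, Job 8 at 31. The latest is hour 31.

31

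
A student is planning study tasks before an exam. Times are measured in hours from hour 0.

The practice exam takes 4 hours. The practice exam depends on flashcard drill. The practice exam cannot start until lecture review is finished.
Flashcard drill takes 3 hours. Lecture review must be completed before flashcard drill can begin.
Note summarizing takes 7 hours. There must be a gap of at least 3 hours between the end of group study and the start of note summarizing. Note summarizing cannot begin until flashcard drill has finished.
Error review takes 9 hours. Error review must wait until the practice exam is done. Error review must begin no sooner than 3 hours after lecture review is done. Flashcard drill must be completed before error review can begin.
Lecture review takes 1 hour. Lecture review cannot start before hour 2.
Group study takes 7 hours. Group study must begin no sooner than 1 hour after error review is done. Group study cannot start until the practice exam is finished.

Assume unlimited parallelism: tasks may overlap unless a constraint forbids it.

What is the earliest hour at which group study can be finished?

27

After its own release at hour 2, lecture review can start at hour 2 and finishes at hour 3.
After lecture review (finishes hour 3), flashcard drill can start at hour 3 and finishes at hour 6.
For the practice exam: flashcard drill (finishes hour 6); lecture review (finishes hour 3). Taking the maximum gives a start of hour 6, and it finishes at 6 + 4 = hour 10.
Error review needs all of the practice exam (finishes hour 10); lecture review (finishes hour 3, plus 3-hour gap → hour 6); flashcard drill (finishes hour 6). That puts its earliest start at hour 10; it finishes at 10 + 9 = hour 19.
Group study has to wait for error review (finishes hour 19, plus 1-hour gap → hour 20); the practice exam (finishes hour 10). The latest of these is hour 20, so group study runs hour 20 to 20 + 7 = hour 27.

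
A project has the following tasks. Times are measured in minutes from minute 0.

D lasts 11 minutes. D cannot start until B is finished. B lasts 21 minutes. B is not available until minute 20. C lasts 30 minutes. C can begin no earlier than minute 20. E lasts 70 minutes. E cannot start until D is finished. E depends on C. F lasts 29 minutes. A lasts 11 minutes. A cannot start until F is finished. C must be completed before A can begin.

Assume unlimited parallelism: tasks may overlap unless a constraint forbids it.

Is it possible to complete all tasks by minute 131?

Yes

F can start immediately at minute 0; it finishes at minute 29.
C cannot begin until its own release at minute 20. It runs from minute 20 to 20 + 30 = minute 50.
A cannot start until F (finishes minute 29); C (finishes minute 50). The controlling bound is minute 50, so A finishes at 50 + 11 = minute 61.
After its own release at minute 20, B can start at minute 20 and finishes at minute 41.
After B (finishes minute 41), D can start at minute 41 and finishes at minute 52.
E needs all of D (finishes minute 52); C (finishes minute 50). That puts its earliest start at minute 52; it finishes at 52 + 70 = minute 122.
Every task is finished by minute 122, which is no later than the deadline of 131, so the schedule is feasible.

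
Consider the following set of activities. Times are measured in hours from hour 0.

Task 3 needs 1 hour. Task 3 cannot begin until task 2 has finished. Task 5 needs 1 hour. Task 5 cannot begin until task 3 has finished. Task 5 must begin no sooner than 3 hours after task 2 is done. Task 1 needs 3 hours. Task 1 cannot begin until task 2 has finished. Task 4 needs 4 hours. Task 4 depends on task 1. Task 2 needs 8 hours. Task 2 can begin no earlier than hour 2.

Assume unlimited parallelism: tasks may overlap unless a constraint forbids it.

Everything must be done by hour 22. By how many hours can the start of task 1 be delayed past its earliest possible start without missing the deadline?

Task 2 waits on its own release at hour 2, so it starts at hour 2 and finishes at 2 + 8 = hour 10.
Task 1 waits on task 2 (finishes hour 10), so it starts at hour 10 and finishes at 10 + 3 = hour 13.

Working backward from the deadline:
Task 4 must finish by hour 22; it takes 4 hours, so it must start by 22 − 4 = hour 18.
Task 1 has to be done before task 4 (must start by hour 18). That means finishing by hour 18, i.e. starting by 18 − 3 = hour 15.
So task 1 can start as early as hour 10 and as late as hour 15, giving 15 − 10 = 5 hours of slack.

5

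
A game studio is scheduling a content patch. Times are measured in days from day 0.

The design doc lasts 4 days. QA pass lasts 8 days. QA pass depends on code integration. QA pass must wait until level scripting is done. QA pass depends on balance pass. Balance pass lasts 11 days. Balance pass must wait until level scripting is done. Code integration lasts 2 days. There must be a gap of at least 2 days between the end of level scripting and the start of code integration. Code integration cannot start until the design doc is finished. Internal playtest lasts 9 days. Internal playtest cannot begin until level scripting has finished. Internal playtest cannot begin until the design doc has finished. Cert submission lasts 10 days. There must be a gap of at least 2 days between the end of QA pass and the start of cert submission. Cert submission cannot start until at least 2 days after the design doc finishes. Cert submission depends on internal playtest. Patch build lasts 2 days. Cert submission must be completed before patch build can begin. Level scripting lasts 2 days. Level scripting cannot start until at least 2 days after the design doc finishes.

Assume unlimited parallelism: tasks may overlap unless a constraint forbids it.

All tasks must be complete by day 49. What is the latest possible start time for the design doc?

Patch build has no dependents, so it just needs to finish by day 49. Starting by 49 − 2 = day 47 achieves that.
Cert submission has to be done before patch build (must start by day 47). That means finishing by day 47, i.e. starting by 47 − 10 = day 37.
QA pass feeds into cert submission (must start by day 37, minus 2-day gap → day 35); so QA pass must finish by day 35 and therefore start by day 27.
Code integration feeds into QA pass (must start by day 27); so code integration must finish by day 27 and therefore start by day 25.
Internal playtest feeds into cert submission (must start by day 37); so internal playtest must finish by day 37 and therefore start by day 28.
Since QA pass (must start by day 27) depends on it, balance pass must finish by day 27. Backing off its 11-day duration gives a latest start of day 16.
Level scripting must finish in time for code integration (must start by day 25, minus 2-day gap → day 23); internal playtest (must start by day 28); balance pass (must start by day 16); QA pass (must start by day 27). The tightest is day 16, so level scripting must start by 16 − 2 = day 14.
The design doc must finish in time for level scripting (must start by day 14, minus 2-day gap → day 12); code integration (must start by day 25); internal playtest (must start by day 28); cert submission (must start by day 37, minus 2-day gap → day 35). The tightest is day 12, so the design doc must start by 12 − 4 = day 8.

8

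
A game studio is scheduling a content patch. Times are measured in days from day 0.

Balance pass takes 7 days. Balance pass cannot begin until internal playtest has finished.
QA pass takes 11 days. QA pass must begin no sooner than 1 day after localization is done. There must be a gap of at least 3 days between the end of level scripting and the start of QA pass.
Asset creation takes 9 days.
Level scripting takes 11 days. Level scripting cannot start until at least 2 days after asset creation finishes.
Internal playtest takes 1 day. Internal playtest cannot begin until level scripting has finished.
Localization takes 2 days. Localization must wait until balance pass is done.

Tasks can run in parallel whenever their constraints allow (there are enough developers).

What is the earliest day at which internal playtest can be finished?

Nothing blocks asset creation, so it runs from day 0 to day 9.
Level scripting waits on asset creation (finishes day 9, plus 2-day gap → day 11), so it starts at day 11 and finishes at 11 + 11 = day 22.
Internal playtest waits on level scripting (finishes day 22), so it starts at day 22 and finishes at 22 + 1 = day 23.

23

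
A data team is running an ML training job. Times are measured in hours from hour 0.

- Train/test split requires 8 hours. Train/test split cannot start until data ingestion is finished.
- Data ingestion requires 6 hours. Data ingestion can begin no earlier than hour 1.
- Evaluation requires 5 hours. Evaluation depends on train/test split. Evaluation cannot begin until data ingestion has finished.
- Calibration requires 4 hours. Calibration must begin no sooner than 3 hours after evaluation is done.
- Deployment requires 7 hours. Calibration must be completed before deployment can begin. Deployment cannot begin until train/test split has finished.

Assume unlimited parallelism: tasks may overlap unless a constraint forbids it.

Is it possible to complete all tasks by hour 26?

No

After its own release at hour 1, data ingestion can start at hour 1 and finishes at hour 7.
Train/test split cannot begin until data ingestion (finishes hour 7). It runs from hour 7 to 7 + 8 = hour 15.
For evaluation: train/test split (finishes hour 15); data ingestion (finishes hour 7). Taking the maximum gives a start of hour 15, and it finishes at 15 + 5 = hour 20.
Calibration waits on evaluation (finishes hour 20, plus 3-hour gap → hour 23), so it starts at hour 23 and finishes at 23 + 4 = hour 27.
Deployment has to wait for calibration (finishes hour 27); train/test split (finishes hour 15). The latest of these is hour 27, so deployment runs hour 27 to 27 + 7 = hour 34.
The earliest everything can be done is hour 34, which is after the deadline of 26, so it is not possible.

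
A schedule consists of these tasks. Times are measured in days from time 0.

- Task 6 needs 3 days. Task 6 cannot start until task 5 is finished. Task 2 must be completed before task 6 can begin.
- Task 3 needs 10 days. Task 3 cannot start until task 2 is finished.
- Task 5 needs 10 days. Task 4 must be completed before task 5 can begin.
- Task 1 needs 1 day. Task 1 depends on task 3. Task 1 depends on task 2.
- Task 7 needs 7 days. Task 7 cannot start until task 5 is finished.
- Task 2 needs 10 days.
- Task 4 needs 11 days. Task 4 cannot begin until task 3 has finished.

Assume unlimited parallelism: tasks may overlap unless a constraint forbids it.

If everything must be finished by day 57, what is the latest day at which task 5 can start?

Task 6 has no dependents, so it just needs to finish by day 57. Starting by 57 − 3 = day 54 achieves that.
Task 7 must finish by day 57; it takes 7 days, so it must start by 57 − 7 = day 50.
For task 5: task 6 (must start by day 54); task 7 (must start by day 50). The most restrictive is day 50; with a 10-day duration, task 5 must start by day 40.

40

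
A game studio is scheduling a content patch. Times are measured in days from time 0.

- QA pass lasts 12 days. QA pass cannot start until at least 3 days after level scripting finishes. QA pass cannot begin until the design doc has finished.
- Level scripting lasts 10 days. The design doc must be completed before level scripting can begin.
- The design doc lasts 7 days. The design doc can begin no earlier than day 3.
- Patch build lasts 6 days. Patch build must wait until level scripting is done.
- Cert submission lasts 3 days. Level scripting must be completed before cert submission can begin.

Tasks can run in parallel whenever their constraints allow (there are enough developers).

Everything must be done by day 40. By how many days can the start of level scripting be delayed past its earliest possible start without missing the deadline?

After its own release at day 3, the design doc can start at day 3 and finishes at day 10.
Level scripting cannot begin until the design doc (finishes day 10). It runs from day 10 to 10 + 10 = day 20.

Working backward from the deadline:
QA pass must finish by day 40; it takes 12 days, so it must start by 40 − 12 = day 28.
Cert submission must finish by day 40; it takes 3 days, so it must start by 40 − 3 = day 37.
To finish by day 40, patch build (duration 6) must start no later than day 34.
For level scripting: QA pass (must start by day 28, minus 3-day gap → day 25); cert submission (must start by day 37); patch build (must start by day 34). The most restrictive is day 25; with a 10-day duration, level scripting must start by day 15.
So level scripting can start as early as day 10 and as late as day 15, giving 15 − 10 = 5 days of slack.

5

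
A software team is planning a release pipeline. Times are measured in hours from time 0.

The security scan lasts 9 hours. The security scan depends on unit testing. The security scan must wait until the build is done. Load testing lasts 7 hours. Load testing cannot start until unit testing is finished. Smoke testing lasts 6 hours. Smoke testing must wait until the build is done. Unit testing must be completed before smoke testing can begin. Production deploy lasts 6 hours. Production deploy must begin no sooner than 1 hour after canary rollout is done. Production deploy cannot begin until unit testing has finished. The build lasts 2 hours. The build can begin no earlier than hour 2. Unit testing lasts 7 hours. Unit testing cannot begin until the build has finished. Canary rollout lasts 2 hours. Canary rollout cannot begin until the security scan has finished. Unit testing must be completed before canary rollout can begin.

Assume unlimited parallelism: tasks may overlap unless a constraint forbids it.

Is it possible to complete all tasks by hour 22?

No

The build cannot begin until its own release at hour 2. It runs from hour 2 to 2 + 2 = hour 4.
Unit testing cannot begin until the build (finishes hour 4). It runs from hour 4 to 4 + 7 = hour 11.
After unit testing (finishes hour 11), load testing can start at hour 11 and finishes at hour 18.
Smoke testing has to wait for the build (finishes hour 4); unit testing (finishes hour 11). The latest of these is hour 11, so smoke testing runs hour 11 to 11 + 6 = hour 17.
The security scan cannot start until unit testing (finishes hour 11); the build (finishes hour 4). The controlling bound is hour 11, so the security scan finishes at 11 + 9 = hour 20.
Canary rollout has to wait for the security scan (finishes hour 20); unit testing (finishes hour 11). The latest of these is hour 20, so canary rollout runs hour 20 to 20 + 2 = hour 22.
Production deploy has to wait for canary rollout (finishes hour 22, plus 1-hour gap → hour 23); unit testing (finishes hour 11). The latest of these is hour 23, so production deploy runs hour 23 to 23 + 6 = hour 29.
The earliest everything can be done is hour 29, which is after the deadline of 22, so it is not possible.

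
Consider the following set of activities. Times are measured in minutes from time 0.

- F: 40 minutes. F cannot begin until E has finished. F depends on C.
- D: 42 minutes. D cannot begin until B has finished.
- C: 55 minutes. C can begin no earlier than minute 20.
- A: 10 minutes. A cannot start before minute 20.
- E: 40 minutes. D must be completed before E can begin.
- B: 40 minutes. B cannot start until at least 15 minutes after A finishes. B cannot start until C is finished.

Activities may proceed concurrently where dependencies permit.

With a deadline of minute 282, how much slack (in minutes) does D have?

C cannot begin until its own release at minute 20. It runs from minute 20 to 20 + 55 = minute 75.
After its own release at minute 20, A can start at minute 20 and finishes at minute 30.
B cannot start until A (finishes minute 30, plus 15-minute gap → minute 45); C (finishes minute 75). The controlling bound is minute 75, so B finishes at 75 + 40 = minute 115.
D cannot begin until B (finishes minute 115). It runs from minute 115 to 115 + 42 = minute 157.

Working backward from the deadline:
F must finish by minute 282; it takes 40 minutes, so it must start by 282 − 40 = minute 242.
E must finish before F (must start by minute 242). With a 40-minute duration, E must start by 242 − 40 = minute 202.
Since E (must start by minute 202) depends on it, D must finish by minute 202. Backing off its 42-minute duration gives a latest start of minute 160.
So D can start as early as minute 115 and as late as minute 160, giving 160 − 115 = 45 minutes of slack.

45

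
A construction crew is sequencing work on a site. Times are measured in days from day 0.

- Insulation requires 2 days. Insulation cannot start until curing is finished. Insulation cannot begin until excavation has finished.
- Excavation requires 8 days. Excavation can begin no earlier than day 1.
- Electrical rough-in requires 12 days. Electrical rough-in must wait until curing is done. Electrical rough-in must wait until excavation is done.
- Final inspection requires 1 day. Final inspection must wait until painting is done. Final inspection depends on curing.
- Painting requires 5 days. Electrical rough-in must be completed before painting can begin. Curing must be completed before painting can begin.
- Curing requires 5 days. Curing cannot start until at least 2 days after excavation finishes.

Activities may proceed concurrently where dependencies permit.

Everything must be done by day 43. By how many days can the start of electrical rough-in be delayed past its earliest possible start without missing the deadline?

Excavation cannot begin until its own release at day 1. It runs from day 1 to 1 + 8 = day 9.
After excavation (finishes day 9, plus 2-day gap → day 11), curing can start at day 11 and finishes at day 16.
Electrical rough-in cannot start until curing (finishes day 16); excavation (finishes day 9). The controlling bound is day 16, so electrical rough-in finishes at 16 + 12 = day 28.

Working backward from the deadline:
Final inspection has no dependents, so it just needs to finish by day 43. Starting by 43 − 1 = day 42 achieves that.
Painting feeds into final inspection (must start by day 42); so painting must finish by day 42 and therefore start by day 37.
Electrical rough-in must finish before painting (must start by day 37). With a 12-day duration, electrical rough-in must start by 37 − 12 = day 25.
So electrical rough-in can start as early as day 16 and as late as day 25, giving 25 − 16 = 9 days of slack.

9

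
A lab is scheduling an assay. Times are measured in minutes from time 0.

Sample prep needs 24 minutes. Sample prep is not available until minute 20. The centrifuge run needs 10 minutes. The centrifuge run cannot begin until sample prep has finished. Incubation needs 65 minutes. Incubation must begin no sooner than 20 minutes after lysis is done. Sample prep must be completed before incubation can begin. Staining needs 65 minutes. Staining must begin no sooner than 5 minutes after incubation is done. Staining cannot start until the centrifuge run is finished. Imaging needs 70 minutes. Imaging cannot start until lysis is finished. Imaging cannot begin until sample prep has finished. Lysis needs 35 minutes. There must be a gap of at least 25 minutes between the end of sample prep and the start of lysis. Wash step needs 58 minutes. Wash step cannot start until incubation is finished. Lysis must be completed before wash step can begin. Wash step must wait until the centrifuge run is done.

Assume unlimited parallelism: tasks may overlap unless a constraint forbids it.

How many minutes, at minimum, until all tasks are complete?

259

Sample prep waits on its own release at minute 20, so it starts at minute 20 and finishes at 20 + 24 = minute 44.
The centrifuge run cannot begin until sample prep (finishes minute 44). It runs from minute 44 to 44 + 10 = minute 54.
After sample prep (finishes minute 44, plus 25-minute gap → minute 69), lysis can start at minute 69 and finishes at minute 104.
Imaging has to wait for lysis (finishes minute 104); sample prep (finishes minute 44). The latest of these is minute 104, so imaging runs minute 104 to 104 + 70 = minute 174.
Incubation has to wait for lysis (finishes minute 104, plus 20-minute gap → minute 124); sample prep (finishes minute 44). The latest of these is minute 124, so incubation runs minute 124 to 124 + 65 = minute 189.
Staining cannot start until incubation (finishes minute 189, plus 5-minute gap → minute 194); the centrifuge run (finishes minute 54). The controlling bound is minute 194, so staining finishes at 194 + 65 = minute 259.
Wash step has to wait for incubation (finishes minute 189); lysis (finishes minute 104); the centrifuge run (finishes minute 54). The latest of these is minute 189, so wash step runs minute 189 to 189 + 58 = minute 247.
All tasks are finished once the last one completes. Finish times: Sample prep at 44, Lysis at 104, Incubation at 189, The centrifuge run at 54, Wash step at 247, Staining at 259, Imaging at 174. The latest is minute 259.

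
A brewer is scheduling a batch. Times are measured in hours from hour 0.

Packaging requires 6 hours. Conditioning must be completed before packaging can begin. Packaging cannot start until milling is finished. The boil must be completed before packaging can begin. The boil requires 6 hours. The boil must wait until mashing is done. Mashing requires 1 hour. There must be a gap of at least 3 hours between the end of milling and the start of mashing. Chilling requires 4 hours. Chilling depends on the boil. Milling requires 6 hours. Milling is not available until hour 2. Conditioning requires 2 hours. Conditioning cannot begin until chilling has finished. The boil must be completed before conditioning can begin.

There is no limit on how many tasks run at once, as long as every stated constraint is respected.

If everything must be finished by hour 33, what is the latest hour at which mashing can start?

Nothing follows packaging; the deadline of hour 33 is its only limit. It must start by 33 − 6 = hour 27.
Conditioning must finish before packaging (must start by hour 27). With a 2-hour duration, conditioning must start by 27 − 2 = hour 25.
Chilling feeds into conditioning (must start by hour 25); so chilling must finish by hour 25 and therefore start by hour 21.
The boil must finish in time for chilling (must start by hour 21); conditioning (must start by hour 25); packaging (must start by hour 27). The tightest is hour 21, so the boil must start by 21 − 6 = hour 15.
Mashing has to be done before the boil (must start by hour 15). That means finishing by hour 15, i.e. starting by 15 − 1 = hour 14.

14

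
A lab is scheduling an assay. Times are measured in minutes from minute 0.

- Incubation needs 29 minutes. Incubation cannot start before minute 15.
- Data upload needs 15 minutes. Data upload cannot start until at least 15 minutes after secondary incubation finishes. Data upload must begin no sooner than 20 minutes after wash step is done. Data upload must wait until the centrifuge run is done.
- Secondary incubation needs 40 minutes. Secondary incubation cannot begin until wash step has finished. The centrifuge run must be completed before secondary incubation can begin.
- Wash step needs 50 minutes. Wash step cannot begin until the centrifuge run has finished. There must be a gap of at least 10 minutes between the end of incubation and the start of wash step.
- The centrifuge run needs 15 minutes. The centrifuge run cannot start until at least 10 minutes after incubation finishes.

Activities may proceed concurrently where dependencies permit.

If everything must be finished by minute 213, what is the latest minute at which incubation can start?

Data upload must finish by minute 213; it takes 15 minutes, so it must start by 213 − 15 = minute 198.
Secondary incubation must finish before data upload (must start by minute 198, minus 15-minute gap → minute 183). With a 40-minute duration, secondary incubation must start by 183 − 40 = minute 143.
Wash step feeds secondary incubation (must start by minute 143); data upload (must start by minute 198, minus 20-minute gap → minute 178). Taking the minimum, wash step must finish by minute 143 and start by 143 − 50 = minute 93.
The centrifuge run feeds wash step (must start by minute 93); secondary incubation (must start by minute 143); data upload (must start by minute 198). Taking the minimum, the centrifuge run must finish by minute 93 and start by 93 − 15 = minute 78.
For incubation: the centrifuge run (must start by minute 78, minus 10-minute gap → minute 68); wash step (must start by minute 93, minus 10-minute gap → minute 83). The most restrictive is minute 68; with a 29-minute duration, incubation must start by minute 39.

39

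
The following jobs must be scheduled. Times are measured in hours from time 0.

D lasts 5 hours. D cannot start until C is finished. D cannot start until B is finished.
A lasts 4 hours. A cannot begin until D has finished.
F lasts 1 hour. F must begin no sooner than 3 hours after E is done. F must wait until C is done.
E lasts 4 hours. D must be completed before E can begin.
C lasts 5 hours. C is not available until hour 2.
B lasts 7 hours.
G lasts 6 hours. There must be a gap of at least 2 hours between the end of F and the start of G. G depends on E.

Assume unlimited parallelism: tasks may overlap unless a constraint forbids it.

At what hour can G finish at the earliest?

After its own release at hour 2, C can start at hour 2 and finishes at hour 7.
B has no prerequisites, so it starts at hour 0 and finishes at hour 7.
For D: C (finishes hour 7); B (finishes hour 7). Taking the maximum gives a start of hour 7, and it finishes at 7 + 5 = hour 12.
E waits on D (finishes hour 12), so it starts at hour 12 and finishes at 12 + 4 = hour 16.
For F: E (finishes hour 16, plus 3-hour gap → hour 19); C (finishes hour 7). Taking the maximum gives a start of hour 19, and it finishes at 19 + 1 = hour 20.
G needs all of F (finishes hour 20, plus 2-hour gap → hour 22); E (finishes hour 16). That puts its earliest start at hour 22; it finishes at 22 + 6 = hour 28.

28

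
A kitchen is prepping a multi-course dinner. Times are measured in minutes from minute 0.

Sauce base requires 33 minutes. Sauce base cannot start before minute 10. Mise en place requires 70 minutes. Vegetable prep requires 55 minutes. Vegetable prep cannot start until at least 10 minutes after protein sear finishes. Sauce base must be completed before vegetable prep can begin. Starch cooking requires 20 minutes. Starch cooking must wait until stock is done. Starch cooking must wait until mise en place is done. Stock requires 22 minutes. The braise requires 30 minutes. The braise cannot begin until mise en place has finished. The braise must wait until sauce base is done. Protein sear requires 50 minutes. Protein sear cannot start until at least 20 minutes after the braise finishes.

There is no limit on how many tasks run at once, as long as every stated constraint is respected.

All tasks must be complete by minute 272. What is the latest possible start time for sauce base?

Vegetable prep must finish by minute 272; it takes 55 minutes, so it must start by 272 − 55 = minute 217.
Protein sear has to be done before vegetable prep (must start by minute 217, minus 10-minute gap → minute 207). That means finishing by minute 207, i.e. starting by 207 − 50 = minute 157.
The braise feeds into protein sear (must start by minute 157, minus 20-minute gap → minute 137); so the braise must finish by minute 137 and therefore start by minute 107.
Sauce base must finish in time for the braise (must start by minute 107); vegetable prep (must start by minute 217). The tightest is minute 107, so sauce base must start by 107 − 33 = minute 74.

74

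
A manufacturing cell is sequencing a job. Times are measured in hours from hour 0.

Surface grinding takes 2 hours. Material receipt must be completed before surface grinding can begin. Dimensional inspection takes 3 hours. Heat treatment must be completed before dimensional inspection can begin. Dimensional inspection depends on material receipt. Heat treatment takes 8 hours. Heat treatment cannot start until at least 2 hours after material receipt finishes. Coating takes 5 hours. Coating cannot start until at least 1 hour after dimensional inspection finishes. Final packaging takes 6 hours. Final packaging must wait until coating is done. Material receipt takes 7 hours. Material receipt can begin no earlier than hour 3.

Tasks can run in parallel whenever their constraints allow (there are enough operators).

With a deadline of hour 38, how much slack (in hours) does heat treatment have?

3

Material receipt cannot begin until its own release at hour 3. It runs from hour 3 to 3 + 7 = hour 10.
Heat treatment cannot begin until material receipt (finishes hour 10, plus 2-hour gap → hour 12). It runs from hour 12 to 12 + 8 = hour 20.

Working backward from the deadline:
Final packaging must finish by hour 38; it takes 6 hours, so it must start by 38 − 6 = hour 32.
Coating feeds into final packaging (must start by hour 32); so coating must finish by hour 32 and therefore start by hour 27.
Dimensional inspection has to be done before coating (must start by hour 27, minus 1-hour gap → hour 26). That means finishing by hour 26, i.e. starting by 26 − 3 = hour 23.
Heat treatment must finish before dimensional inspection (must start by hour 23). With an 8-hour duration, heat treatment must start by 23 − 8 = hour 15.
So heat treatment can start as early as hour 12 and as late as hour 15, giving 15 − 12 = 3 hours of slack.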